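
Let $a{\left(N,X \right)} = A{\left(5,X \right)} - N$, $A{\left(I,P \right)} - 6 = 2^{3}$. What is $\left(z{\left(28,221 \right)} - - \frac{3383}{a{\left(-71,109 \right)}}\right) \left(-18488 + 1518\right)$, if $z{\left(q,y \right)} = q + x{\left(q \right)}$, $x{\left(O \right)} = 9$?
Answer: $-1303296$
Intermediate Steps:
$A{\left(I,P \right)} = 14$ ($A{\left(I,P \right)} = 6 + 2^{3} = 6 + 8 = 14$)
$a{\left(N,X \right)} = 14 - N$
$z{\left(q,y \right)} = 9 + q$ ($z{\left(q,y \right)} = q + 9 = 9 + q$)
$\left(z{\left(28,221 \right)} - - \frac{3383}{a{\left(-71,109 \right)}}\right) \left(-18488 + 1518\right) = \left(\left(9 + 28\right) - - \frac{3383}{14 - -71}\right) \left(-18488 + 1518\right) = \left(37 - - \frac{3383}{14 + 71}\right) \left(-16970\right) = \left(37 - - \frac{3383}{85}\right) \left(-16970\right) = \left(37 - \left(-3383\right) \frac{1}{85}\right) \left(-16970\right) = \left(37 - - \frac{199}{5}\right) \left(-16970\right) = \left(37 + \frac{199}{5}\right) \left(-16970\right) = \frac{384}{5} \left(-16970\right) = -1303296$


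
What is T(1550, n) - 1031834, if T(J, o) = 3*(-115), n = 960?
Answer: -1032179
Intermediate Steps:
T(J, o) = -345
T(1550, n) - 1031834 = -345 - 1031834 = -1032179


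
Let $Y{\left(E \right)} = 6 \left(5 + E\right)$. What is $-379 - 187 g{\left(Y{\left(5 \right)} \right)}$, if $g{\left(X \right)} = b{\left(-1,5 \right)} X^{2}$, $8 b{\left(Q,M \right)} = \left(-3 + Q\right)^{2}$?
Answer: $-1346779$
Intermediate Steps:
$Y{\left(E \right)} = 30 + 6 E$
$b{\left(Q,M \right)} = \frac{\left(-3 + Q\right)^{2}}{8}$
$g{\left(X \right)} = 2 X^{2}$ ($g{\left(X \right)} = \frac{\left(-3 - 1\right)^{2}}{8} X^{2} = \frac{\left(-4\right)^{2}}{8} X^{2} = \frac{1}{8} \cdot 16 X^{2} = 2 X^{2}$)
$-379 - 187 g{\left(Y{\left(5 \right)} \right)} = -379 - 187 \cdot 2 \left(30 + 6 \cdot 5\right)^{2} = -379 - 187 \cdot 2 \left(30 + 30\right)^{2} = -379 - 187 \cdot 2 \cdot 60^{2} = -379 - 187 \cdot 2 \cdot 3600 = -379 - 1346400 = -1346779$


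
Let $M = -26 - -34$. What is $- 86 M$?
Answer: $-688$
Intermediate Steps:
$M = 8$ ($M = -26 + 34 = 8$)
$- 86 M = \left(-86\right) 8 = -688$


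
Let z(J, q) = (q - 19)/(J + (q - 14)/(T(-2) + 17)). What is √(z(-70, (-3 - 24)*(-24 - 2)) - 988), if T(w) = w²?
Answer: I*√615401938/782 ≈ 31.723*I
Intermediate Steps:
z(J, q) = (-19 + q)/(-⅔ + J + q/21) (z(J, q) = (q - 19)/(J + (q - 14)/((-2)² + 17)) = (-19 + q)/(J + (-14 + q)/(4 + 17)) = (-19 + q)/(J + (-14 + q)/21) = (-19 + q)/(J + (-14 + q)*(1/21)) = (-19 + q)/(J + (-⅔ + q/21)) = (-19 + q)/(-⅔ + J + q/21))
√(z(-70, (-3 - 24)*(-24 - 2)) - 988) = √(21*(-19 + (-3 - 24)*(-24 - 2))/(-14 + (-3 - 24)*(-24 - 2) + 21*(-70)) - 988) = √(21*(-19 - 27*(-26))/(-14 - 27*(-26) - 1470) - 988) = √(21*(-19 + 702)/(-14 + 702 - 1470) - 988) = √(21*683/(-782) - 988) = √(21*(-1/782)*683 - 988) = √(-14343/782 - 988) = √(-786959/782) = I*√615401938/782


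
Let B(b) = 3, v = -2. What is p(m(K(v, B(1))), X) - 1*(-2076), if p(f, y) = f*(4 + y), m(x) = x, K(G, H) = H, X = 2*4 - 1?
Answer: 2109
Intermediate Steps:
X = 7 (X = 8 - 1 = 7)
p(m(K(v, B(1))), X) - 1*(-2076) = 3*(4 + 7) - 1*(-2076) = 3*11 + 2076 = 33 + 2076 = 2109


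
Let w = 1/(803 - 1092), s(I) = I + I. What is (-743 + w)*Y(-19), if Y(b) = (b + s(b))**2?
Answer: -697651272/289 ≈ -2.4140e+6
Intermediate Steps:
s(I) = 2*I
Y(b) = 9*b**2 (Y(b) = (b + 2*b)**2 = (3*b)**2 = 9*b**2)
w = -1/289 (w = 1/(-289) = -1/289 ≈ -0.0034602)
(-743 + w)*Y(-19) = (-743 - 1/289)*(9*(-19)**2) = -1932552*361/289 = -214728/289*3249 = -697651272/289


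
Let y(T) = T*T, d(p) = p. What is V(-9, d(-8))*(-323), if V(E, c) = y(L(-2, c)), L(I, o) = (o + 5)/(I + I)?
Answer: -2907/16 ≈ -181.69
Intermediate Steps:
L(I, o) = (5 + o)/(2*I) (L(I, o) = (5 + o)/((2*I)) = (5 + o)*(1/(2*I)) = (5 + o)/(2*I))
y(T) = T²
V(E, c) = (-5/4 - c/4)² (V(E, c) = ((½)*(5 + c)/(-2))² = ((½)*(-½)*(5 + c))² = (-5/4 - c/4)²)
V(-9, d(-8))*(-323) = ((5 - 8)²/16)*(-323) = ((1/16)*(-3)²)*(-323) = ((1/16)*9)*(-323) = (9/16)*(-323) = -2907/16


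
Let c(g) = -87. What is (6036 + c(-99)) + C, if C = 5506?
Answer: 11455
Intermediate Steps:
(6036 + c(-99)) + C = (6036 - 87) + 5506 = 5949 + 5506 = 11455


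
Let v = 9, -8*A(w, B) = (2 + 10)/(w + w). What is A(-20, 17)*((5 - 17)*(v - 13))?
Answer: 9/5 ≈ 1.8000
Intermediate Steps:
A(w, B) = -3/(4*w) (A(w, B) = -(2 + 10)/(8*(w + w)) = -3/(2*(2*w)) = -3*1/(2*w)/2 = -3/(4*w))
A(-20, 17)*((5 - 17)*(v - 13)) = (-¾/(-20))*((5 - 17)*(9 - 13)) = (-¾*(-1/20))*(-12*(-4)) = (3/80)*48 = 9/5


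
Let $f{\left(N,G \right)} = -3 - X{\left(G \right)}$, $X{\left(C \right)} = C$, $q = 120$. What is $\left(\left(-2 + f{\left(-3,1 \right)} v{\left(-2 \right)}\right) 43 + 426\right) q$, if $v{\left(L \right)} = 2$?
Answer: $-480$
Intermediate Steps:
$f{\left(N,G \right)} = -3 - G$
$\left(\left(-2 + f{\left(-3,1 \right)} v{\left(-2 \right)}\right) 43 + 426\right) q = \left(\left(-2 + \left(-3 - 1\right) 2\right) 43 + 426\right) 120 = \left(\left(-2 - 8\right) 43 + 426\right) 120 = \left(\left(-10\right) 43 + 426\right) 120 = \left(-430 + 426\right) 120 = \left(-4\right) 120 = -480$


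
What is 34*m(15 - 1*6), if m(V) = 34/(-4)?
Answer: -289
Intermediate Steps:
m(V) = -17/2 (m(V) = 34*(-¼) = -17/2)
34*m(15 - 1*6) = 34*(-17/2) = -289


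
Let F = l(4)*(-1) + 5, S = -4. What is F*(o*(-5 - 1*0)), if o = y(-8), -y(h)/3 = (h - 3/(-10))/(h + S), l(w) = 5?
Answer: 0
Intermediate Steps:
y(h) = -3*(3/10 + h)/(-4 + h) (y(h) = -3*(h - 3/(-10))/(h - 4) = -3*(h - 3*(-1/10))/(-4 + h) = -3*(h + 3/10)/(-4 + h) = -3*(3/10 + h)/(-4 + h))
o = -77/40 (o = 3*(-3 - 10*(-8))/(10*(-4 - 8)) = (3/10)*(-3 + 80)/(-12) = (3/10)*(-1/12)*77 = -77/40 ≈ -1.9250)
F = 0 (F = 5*(-1) + 5 = -5 + 5 = 0)
F*(o*(-5 - 1*0)) = 0*(-77*(-5 - 1*0)/40) = 0*(-77*(-5 + 0)/40) = 0*(-77/40*(-5)) = 0*(77/8) = 0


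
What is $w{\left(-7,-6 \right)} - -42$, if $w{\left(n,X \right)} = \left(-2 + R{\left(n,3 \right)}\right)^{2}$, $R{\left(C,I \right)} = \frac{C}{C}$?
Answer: $43$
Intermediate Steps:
$R{\left(C,I \right)} = 1$
$w{\left(n,X \right)} = 1$ ($w{\left(n,X \right)} = \left(-2 + 1\right)^{2} = \left(-1\right)^{2} = 1$)
$w{\left(-7,-6 \right)} - -42 = 1 - -42 = 1 + 42 = 43$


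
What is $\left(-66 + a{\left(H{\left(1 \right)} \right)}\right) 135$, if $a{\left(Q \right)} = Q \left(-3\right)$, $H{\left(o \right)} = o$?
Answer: $-9315$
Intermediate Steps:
$a{\left(Q \right)} = - 3 Q$
$\left(-66 + a{\left(H{\left(1 \right)} \right)}\right) 135 = \left(-66 - 3\right) 135 = \left(-69\right) 135 = -9315$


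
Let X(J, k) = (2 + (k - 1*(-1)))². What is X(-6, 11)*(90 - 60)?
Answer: 5880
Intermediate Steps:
X(J, k) = (3 + k)² (X(J, k) = (2 + (k + 1))² = (2 + (1 + k))² = (3 + k)²)
X(-6, 11)*(90 - 60) = (3 + 11)²*(90 - 60) = 14²*30 = 196*30 = 5880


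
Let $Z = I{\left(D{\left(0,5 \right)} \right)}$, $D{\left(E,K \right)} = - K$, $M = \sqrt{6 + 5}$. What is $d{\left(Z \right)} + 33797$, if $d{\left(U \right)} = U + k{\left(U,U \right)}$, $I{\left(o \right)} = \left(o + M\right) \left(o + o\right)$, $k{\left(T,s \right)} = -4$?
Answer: $33843 - 10 \sqrt{11} \approx 33810.0$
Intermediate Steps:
$M = \sqrt{11} \approx 3.3166$
$I{\left(o \right)} = 2 o \left(o + \sqrt{11}\right)$ ($I{\left(o \right)} = \left(o + \sqrt{11}\right) \left(o + o\right) = \left(o + \sqrt{11}\right) 2 o = 2 o \left(o + \sqrt{11}\right)$)
$Z = 50 - 10 \sqrt{11}$ ($Z = 2 \left(\left(-1\right) 5\right) \left(\left(-1\right) 5 + \sqrt{11}\right) = 2 \left(-5\right) \left(-5 + \sqrt{11}\right) = 50 - 10 \sqrt{11} \approx 16.834$)
$d{\left(U \right)} = -4 + U$ ($d{\left(U \right)} = U - 4 = -4 + U$)
$d{\left(Z \right)} + 33797 = \left(-4 + \left(50 - 10 \sqrt{11}\right)\right) + 33797 = \left(46 - 10 \sqrt{11}\right) + 33797 = 33843 - 10 \sqrt{11}$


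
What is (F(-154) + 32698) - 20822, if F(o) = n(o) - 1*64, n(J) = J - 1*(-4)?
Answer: 11662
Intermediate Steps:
n(J) = 4 + J (n(J) = J + 4 = 4 + J)
F(o) = -60 + o (F(o) = (4 + o) - 1*64 = (4 + o) - 64 = -60 + o)
(F(-154) + 32698) - 20822 = ((-60 - 154) + 32698) - 20822 = (-214 + 32698) - 20822 = 32484 - 20822 = 11662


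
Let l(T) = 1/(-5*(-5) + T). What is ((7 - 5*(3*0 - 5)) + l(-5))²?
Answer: 410881/400 ≈ 1027.2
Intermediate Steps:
l(T) = 1/(25 + T)
((7 - 5*(3*0 - 5)) + l(-5))² = ((7 - 5*(3*0 - 5)) + 1/(25 - 5))² = ((7 - 5*(0 - 5)) + 1/20)² = ((7 - 5*(-5)) + 1/20)² = ((7 + 25) + 1/20)² = (32 + 1/20)² = (641/20)² = 410881/400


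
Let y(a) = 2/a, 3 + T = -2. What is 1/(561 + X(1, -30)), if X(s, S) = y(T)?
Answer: 5/2803 ≈ 0.0017838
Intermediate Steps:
T = -5 (T = -3 - 2 = -5)
X(s, S) = -⅖ (X(s, S) = 2/(-5) = 2*(-⅕) = -⅖)
1/(561 + X(1, -30)) = 1/(561 - ⅖) = 1/(2803/5) = 5/2803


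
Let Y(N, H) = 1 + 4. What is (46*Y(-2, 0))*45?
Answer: 10350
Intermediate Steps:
Y(N, H) = 5
(46*Y(-2, 0))*45 = (46*5)*45 = 230*45 = 10350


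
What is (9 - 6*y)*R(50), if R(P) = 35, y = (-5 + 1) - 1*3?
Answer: 1785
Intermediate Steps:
y = -7 (y = -4 - 3 = -7)
(9 - 6*y)*R(50) = (9 - 6*(-7))*35 = (9 + 42)*35 = 51*35 = 1785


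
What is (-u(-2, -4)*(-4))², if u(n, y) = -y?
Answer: 256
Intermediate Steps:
(-u(-2, -4)*(-4))² = (-(-1)*(-4)*(-4))² = (-1*4*(-4))² = (-4*(-4))² = 16² = 256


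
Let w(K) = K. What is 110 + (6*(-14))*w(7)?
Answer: -478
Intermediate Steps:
110 + (6*(-14))*w(7) = 110 + (6*(-14))*7 = 110 - 84*7 = 110 - 588 = -478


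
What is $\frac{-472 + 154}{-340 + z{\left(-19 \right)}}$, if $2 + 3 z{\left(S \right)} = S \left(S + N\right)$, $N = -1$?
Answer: $\frac{159}{107} \approx 1.486$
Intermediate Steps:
$z{\left(S \right)} = - \frac{2}{3} + \frac{S \left(-1 + S\right)}{3}$ ($z{\left(S \right)} = - \frac{2}{3} + \frac{S \left(S - 1\right)}{3} = - \frac{2}{3} + \frac{S \left(-1 + S\right)}{3}$)
$\frac{-472 + 154}{-340 + z{\left(-19 \right)}} = \frac{-472 + 154}{-340 - \left(- \frac{17}{3} - \frac{361}{3}\right)} = - \frac{318}{-340 + \left(- \frac{2}{3} + \frac{19}{3} + \frac{1}{3} \cdot 361\right)} = - \frac{318}{-340 + \left(- \frac{2}{3} + \frac{19}{3} + \frac{361}{3}\right)} = - \frac{318}{-340 + 126} = - \frac{318}{-214} = \left(-318\right) \left(- \frac{1}{214}\right) = \frac{159}{107}$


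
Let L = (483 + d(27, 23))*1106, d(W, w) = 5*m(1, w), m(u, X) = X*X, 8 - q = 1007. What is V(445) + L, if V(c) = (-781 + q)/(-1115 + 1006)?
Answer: 377094692/109 ≈ 3.4596e+6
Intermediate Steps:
q = -999 (q = 8 - 1*1007 = 8 - 1007 = -999)
m(u, X) = X²
d(W, w) = 5*w²
V(c) = 1780/109 (V(c) = (-781 - 999)/(-1115 + 1006) = -1780/(-109) = -1780*(-1/109) = 1780/109)
L = 3459568 (L = (483 + 5*23²)*1106 = (483 + 5*529)*1106 = (483 + 2645)*1106 = 3128*1106 = 3459568)
V(445) + L = 1780/109 + 3459568 = 377094692/109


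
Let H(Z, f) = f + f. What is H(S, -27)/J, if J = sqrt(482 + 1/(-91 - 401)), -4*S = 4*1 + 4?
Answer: -108*sqrt(29168589)/237143 ≈ -2.4596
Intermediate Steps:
S = -2 (S = -(4*1 + 4)/4 = -(4 + 4)/4 = -1/4*8 = -2)
H(Z, f) = 2*f
J = sqrt(29168589)/246 (J = sqrt(482 + 1/(-492)) = sqrt(482 - 1/492) = sqrt(237143/492) = sqrt(29168589)/246 ≈ 21.954)
H(S, -27)/J = (2*(-27))/((sqrt(29168589)/246)) = -108*sqrt(29168589)/237143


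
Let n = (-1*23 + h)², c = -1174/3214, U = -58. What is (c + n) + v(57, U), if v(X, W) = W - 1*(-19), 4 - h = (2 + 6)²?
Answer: 11007363/1607 ≈ 6849.6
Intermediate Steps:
c = -587/1607 (c = -1174*1/3214 = -587/1607 ≈ -0.36528)
h = -60 (h = 4 - (2 + 6)² = 4 - 1*8² = 4 - 1*64 = 4 - 64 = -60)
v(X, W) = 19 + W (v(X, W) = W + 19 = 19 + W)
n = 6889 (n = (-1*23 - 60)² = (-23 - 60)² = (-83)² = 6889)
(c + n) + v(57, U) = (-587/1607 + 6889) + (19 - 58) = 11070036/1607 - 39 = 11007363/1607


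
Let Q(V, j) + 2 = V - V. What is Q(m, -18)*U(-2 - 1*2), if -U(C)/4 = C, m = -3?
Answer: -32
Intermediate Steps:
Q(V, j) = -2 (Q(V, j) = -2 + (V - V) = -2 + 0 = -2)
U(C) = -4*C
Q(m, -18)*U(-2 - 1*2) = -(-8)*(-2 - 1*2) = -(-8)*(-2 - 2) = -(-8)*(-4) = -2*16 = -32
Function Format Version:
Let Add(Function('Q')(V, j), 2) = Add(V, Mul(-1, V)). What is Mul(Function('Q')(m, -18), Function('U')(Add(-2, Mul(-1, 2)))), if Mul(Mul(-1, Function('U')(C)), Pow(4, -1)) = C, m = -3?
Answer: -32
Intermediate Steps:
Function('Q')(V, j) = -2 (Function('Q')(V, j) = Add(-2, Add(V, Mul(-1, V))) = Add(-2, 0) = -2)
Function('U')(C) = Mul(-4, C)
Mul(Function('Q')(m, -18), Function('U')(Add(-2, Mul(-1, 2)))) = Mul(-2, Mul(-4, Add(-2, Mul(-1, 2)))) = Mul(-2, Mul(-4, Add(-2, -2))) = Mul(-2, Mul(-4, -4)) = Mul(-2, 16) = -32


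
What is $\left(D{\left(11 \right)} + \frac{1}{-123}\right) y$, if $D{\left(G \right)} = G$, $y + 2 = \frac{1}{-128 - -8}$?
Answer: $- \frac{40729}{1845} \approx -22.075$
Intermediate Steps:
$y = - \frac{241}{120}$ ($y = -2 + \frac{1}{-128 - -8} = -2 + \frac{1}{-128 + 8} = -2 + \frac{1}{-120} = -2 - \frac{1}{120} = - \frac{241}{120} \approx -2.0083$)
$\left(D{\left(11 \right)} + \frac{1}{-123}\right) y = \left(11 + \frac{1}{-123}\right) \left(- \frac{241}{120}\right) = \left(11 - \frac{1}{123}\right) \left(- \frac{241}{120}\right) = \frac{1352}{123} \left(- \frac{241}{120}\right) = - \frac{40729}{1845}$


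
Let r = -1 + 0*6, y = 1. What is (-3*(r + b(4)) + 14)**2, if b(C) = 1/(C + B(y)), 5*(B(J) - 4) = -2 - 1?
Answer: 376996/1369 ≈ 275.38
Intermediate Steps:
r = -1 (r = -1 + 0 = -1)
B(J) = 17/5 (B(J) = 4 + (-2 - 1)/5 = 4 + (1/5)*(-3) = 4 - 3/5 = 17/5)
b(C) = 1/(17/5 + C) (b(C) = 1/(C + 17/5) = 1/(17/5 + C))
(-3*(r + b(4)) + 14)**2 = (-3*(-1 + 5/(17 + 5*4)) + 14)**2 = (-3*(-1 + 5/(17 + 20)) + 14)**2 = (-3*(-1 + 5/37) + 14)**2 = (-3*(-32/37) + 14)**2 = (96/37 + 14)**2 = (614/37)**2 = 376996/1369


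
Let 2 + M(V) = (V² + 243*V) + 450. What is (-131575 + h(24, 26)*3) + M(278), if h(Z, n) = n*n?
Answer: 15739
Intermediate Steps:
M(V) = 448 + V² + 243*V (M(V) = -2 + ((V² + 243*V) + 450) = -2 + (450 + V² + 243*V) = 448 + V² + 243*V)
h(Z, n) = n²
(-131575 + h(24, 26)*3) + M(278) = (-131575 + 26²*3) + (448 + 278² + 243*278) = (-131575 + 676*3) + (448 + 77284 + 67554) = (-131575 + 2028) + 145286 = -129547 + 145286 = 15739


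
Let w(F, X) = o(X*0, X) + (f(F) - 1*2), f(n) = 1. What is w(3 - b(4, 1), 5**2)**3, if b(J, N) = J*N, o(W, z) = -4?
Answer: -125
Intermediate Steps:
w(F, X) = -5 (w(F, X) = -4 + (1 - 1*2) = -4 + (1 - 2) = -4 - 1 = -5)
w(3 - b(4, 1), 5**2)**3 = (-5)**3 = -125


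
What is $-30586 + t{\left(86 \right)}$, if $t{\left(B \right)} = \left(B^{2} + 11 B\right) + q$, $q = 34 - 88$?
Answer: $-22298$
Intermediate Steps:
$q = -54$ ($q = 34 - 88 = -54$)
$t{\left(B \right)} = -54 + B^{2} + 11 B$ ($t{\left(B \right)} = \left(B^{2} + 11 B\right) - 54 = -54 + B^{2} + 11 B$)
$-30586 + t{\left(86 \right)} = -30586 + \left(-54 + 86^{2} + 11 \cdot 86\right) = -30586 + \left(-54 + 7396 + 946\right) = -30586 + 8288 = -22298$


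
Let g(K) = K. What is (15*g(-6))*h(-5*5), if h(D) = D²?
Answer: -56250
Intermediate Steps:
(15*g(-6))*h(-5*5) = (15*(-6))*(-5*5)² = -90*(-25)² = -90*625 = -56250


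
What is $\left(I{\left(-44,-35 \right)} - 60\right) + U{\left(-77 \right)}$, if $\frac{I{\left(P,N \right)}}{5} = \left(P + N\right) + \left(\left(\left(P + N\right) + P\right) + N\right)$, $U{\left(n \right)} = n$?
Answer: $-1322$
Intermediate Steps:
$I{\left(P,N \right)} = 15 N + 15 P$ ($I{\left(P,N \right)} = 5 \left(\left(P + N\right) + \left(\left(\left(P + N\right) + P\right) + N\right)\right) = 5 \left(\left(N + P\right) + \left(\left(\left(N + P\right) + P\right) + N\right)\right) = 5 \left(\left(N + P\right) + \left(\left(N + 2 P\right) + N\right)\right) = 5 \left(\left(N + P\right) + \left(2 N + 2 P\right)\right) = 5 \left(3 N + 3 P\right) = 15 N + 15 P$)
$\left(I{\left(-44,-35 \right)} - 60\right) + U{\left(-77 \right)} = \left(\left(15 \left(-35\right) + 15 \left(-44\right)\right) - 60\right) - 77 = \left(\left(-525 - 660\right) - 60\right) - 77 = \left(-1185 - 60\right) - 77 = -1245 - 77 = -1322$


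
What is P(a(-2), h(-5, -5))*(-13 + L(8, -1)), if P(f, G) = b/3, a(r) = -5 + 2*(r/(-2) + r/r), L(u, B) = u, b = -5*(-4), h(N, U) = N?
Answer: -100/3 ≈ -33.333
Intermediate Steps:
b = 20
a(r) = -3 - r (a(r) = -5 + 2*(r*(-½) + 1) = -5 + 2*(-r/2 + 1) = -5 + 2*(1 - r/2) = -5 + (2 - r) = -3 - r)
P(f, G) = 20/3
P(a(-2), h(-5, -5))*(-13 + L(8, -1)) = 20*(-13 + 8)/3 = (20/3)*(-5) = -100/3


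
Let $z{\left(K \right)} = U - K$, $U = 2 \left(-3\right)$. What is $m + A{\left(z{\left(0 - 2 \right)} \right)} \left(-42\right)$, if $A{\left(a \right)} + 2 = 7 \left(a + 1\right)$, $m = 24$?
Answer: $990$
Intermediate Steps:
$U = -6$
$z{\left(K \right)} = -6 - K$
$A{\left(a \right)} = 5 + 7 a$ ($A{\left(a \right)} = -2 + 7 \left(a + 1\right) = -2 + 7 \left(1 + a\right) = -2 + \left(7 + 7 a\right) = 5 + 7 a$)
$m + A{\left(z{\left(0 - 2 \right)} \right)} \left(-42\right) = 24 + \left(5 + 7 \left(-6 - \left(0 - 2\right)\right)\right) \left(-42\right) = 24 + \left(5 + 7 \left(-6 - -2\right)\right) \left(-42\right) = 24 + \left(5 + 7 \left(-6 + 2\right)\right) \left(-42\right) = 24 + \left(5 + 7 \left(-4\right)\right) \left(-42\right) = 24 + \left(5 - 28\right) \left(-42\right) = 24 - -966 = 24 + 966 = 990$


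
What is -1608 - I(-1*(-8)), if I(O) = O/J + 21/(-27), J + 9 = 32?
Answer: -332767/207 ≈ -1607.6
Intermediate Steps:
J = 23 (J = -9 + 32 = 23)
I(O) = -7/9 + O/23 (I(O) = O/23 + 21/(-27) = O*(1/23) + 21*(-1/27) = O/23 - 7/9 = -7/9 + O/23)
-1608 - I(-1*(-8)) = -1608 - (-7/9 + (-1*(-8))/23) = -1608 - (-7/9 + (1/23)*8) = -1608 - (-7/9 + 8/23) = -1608 - 1*(-89/207) = -1608 + 89/207 = -332767/207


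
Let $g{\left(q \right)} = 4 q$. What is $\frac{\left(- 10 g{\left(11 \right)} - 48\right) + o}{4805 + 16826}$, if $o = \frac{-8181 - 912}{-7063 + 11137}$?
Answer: $- \frac{95105}{4196414} \approx -0.022663$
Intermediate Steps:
$o = - \frac{433}{194}$ ($o = - \frac{9093}{4074} = \left(-9093\right) \frac{1}{4074} = - \frac{433}{194} \approx -2.232$)
$\frac{\left(- 10 g{\left(11 \right)} - 48\right) + o}{4805 + 16826} = \frac{\left(- 10 \cdot 4 \cdot 11 - 48\right) - \frac{433}{194}}{4805 + 16826} = \frac{\left(\left(-10\right) 44 - 48\right) - \frac{433}{194}}{21631} = \left(\left(-440 - 48\right) - \frac{433}{194}\right) \frac{1}{21631} = \left(-488 - \frac{433}{194}\right) \frac{1}{21631} = \left(- \frac{95105}{194}\right) \frac{1}{21631} = - \frac{95105}{4196414}$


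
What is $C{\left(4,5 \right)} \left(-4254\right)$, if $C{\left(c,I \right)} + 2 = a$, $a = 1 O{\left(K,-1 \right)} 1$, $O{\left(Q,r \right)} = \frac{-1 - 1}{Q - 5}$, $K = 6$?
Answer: $17016$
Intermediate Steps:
$O{\left(Q,r \right)} = - \frac{2}{-5 + Q}$
$a = -2$ ($a = 1 \left(- \frac{2}{-5 + 6}\right) 1 = 1 \left(- \frac{2}{1}\right) 1 = 1 \left(\left(-2\right) 1\right) 1 = 1 \left(-2\right) 1 = \left(-2\right) 1 = -2$)
$C{\left(c,I \right)} = -4$ ($C{\left(c,I \right)} = -2 - 2 = -4$)
$C{\left(4,5 \right)} \left(-4254\right) = \left(-4\right) \left(-4254\right) = 17016$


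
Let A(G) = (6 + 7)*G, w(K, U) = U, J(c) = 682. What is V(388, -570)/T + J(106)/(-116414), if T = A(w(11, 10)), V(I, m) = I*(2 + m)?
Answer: -6413967909/3783455 ≈ -1695.3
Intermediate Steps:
A(G) = 13*G
T = 130 (T = 13*10 = 130)
V(388, -570)/T + J(106)/(-116414) = (388*(2 - 570))/130 + 682/(-116414) = (388*(-568))*(1/130) + 682*(-1/116414) = -220384*1/130 - 341/58207 = -110192/65 - 341/58207 = -6413967909/3783455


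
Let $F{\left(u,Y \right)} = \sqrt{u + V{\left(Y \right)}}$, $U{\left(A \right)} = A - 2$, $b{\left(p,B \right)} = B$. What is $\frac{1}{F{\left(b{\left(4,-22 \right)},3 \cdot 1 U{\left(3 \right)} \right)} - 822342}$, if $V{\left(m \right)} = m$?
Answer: $- \frac{822342}{676246364983} - \frac{i \sqrt{19}}{676246364983} \approx -1.216 \cdot 10^{-6} - 6.4457 \cdot 10^{-12} i$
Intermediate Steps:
$U{\left(A \right)} = -2 + A$
$F{\left(u,Y \right)} = \sqrt{Y + u}$ ($F{\left(u,Y \right)} = \sqrt{u + Y} = \sqrt{Y + u}$)
$\frac{1}{F{\left(b{\left(4,-22 \right)},3 \cdot 1 U{\left(3 \right)} \right)} - 822342} = \frac{1}{\sqrt{3 \cdot 1 \left(-2 + 3\right) - 22} - 822342} = \frac{1}{\sqrt{3 \cdot 1 - 22} - 822342} = \frac{1}{\sqrt{3 - 22} - 822342} = \frac{1}{\sqrt{-19} - 822342} = \frac{1}{i \sqrt{19} - 822342} = \frac{1}{-822342 + i \sqrt{19}}$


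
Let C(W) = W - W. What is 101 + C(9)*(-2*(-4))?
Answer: 101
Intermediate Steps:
C(W) = 0
101 + C(9)*(-2*(-4)) = 101 + 0*(-2*(-4)) = 101 + 0*8 = 101 + 0 = 101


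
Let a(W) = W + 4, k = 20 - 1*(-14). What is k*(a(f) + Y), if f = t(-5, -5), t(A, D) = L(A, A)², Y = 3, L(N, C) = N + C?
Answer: 3638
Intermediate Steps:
L(N, C) = C + N
k = 34 (k = 20 + 14 = 34)
t(A, D) = 4*A² (t(A, D) = (A + A)² = (2*A)² = 4*A²)
f = 100 (f = 4*(-5)² = 4*25 = 100)
a(W) = 4 + W
k*(a(f) + Y) = 34*((4 + 100) + 3) = 34*(104 + 3) = 34*107 = 3638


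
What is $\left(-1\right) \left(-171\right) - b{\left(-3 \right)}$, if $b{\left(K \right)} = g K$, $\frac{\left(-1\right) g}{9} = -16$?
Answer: $603$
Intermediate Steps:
$g = 144$ ($g = \left(-9\right) \left(-16\right) = 144$)
$b{\left(K \right)} = 144 K$
$\left(-1\right) \left(-171\right) - b{\left(-3 \right)} = \left(-1\right) \left(-171\right) - 144 \left(-3\right) = 171 - -432 = 171 + 432 = 603$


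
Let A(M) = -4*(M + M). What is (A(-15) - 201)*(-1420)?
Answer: 115020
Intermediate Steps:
A(M) = -8*M
(A(-15) - 201)*(-1420) = (-8*(-15) - 201)*(-1420) = (120 - 201)*(-1420) = -81*(-1420) = 115020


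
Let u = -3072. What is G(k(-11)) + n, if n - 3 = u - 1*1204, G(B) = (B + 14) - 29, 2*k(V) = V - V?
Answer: -4288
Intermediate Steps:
k(V) = 0 (k(V) = (V - V)/2 = (½)*0 = 0)
G(B) = -15 + B (G(B) = (14 + B) - 29 = -15 + B)
n = -4273 (n = 3 + (-3072 - 1*1204) = 3 + (-3072 - 1204) = 3 - 4276 = -4273)
G(k(-11)) + n = (-15 + 0) - 4273 = -15 - 4273 = -4288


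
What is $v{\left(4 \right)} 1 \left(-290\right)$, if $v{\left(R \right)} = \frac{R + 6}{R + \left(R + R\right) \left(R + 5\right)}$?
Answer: $- \frac{725}{19} \approx -38.158$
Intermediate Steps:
$v{\left(R \right)} = \frac{6 + R}{R + 2 R \left(5 + R\right)}$
$v{\left(4 \right)} 1 \left(-290\right) = \frac{6 + 4}{4 \left(11 + 2 \cdot 4\right)} 1 \left(-290\right) = \frac{1}{4} \frac{1}{11 + 8} \cdot 10 \cdot 1 \left(-290\right) = \frac{1}{4} \cdot \frac{1}{19} \cdot 10 \cdot 1 \left(-290\right) = \frac{5}{38} \cdot 1 \left(-290\right) = \frac{5}{38} \left(-290\right) = - \frac{725}{19}$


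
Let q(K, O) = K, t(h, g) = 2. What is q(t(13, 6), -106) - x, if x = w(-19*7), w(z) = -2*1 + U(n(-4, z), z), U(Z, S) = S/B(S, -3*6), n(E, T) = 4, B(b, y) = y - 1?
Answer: -3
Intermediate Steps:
B(b, y) = -1 + y
U(Z, S) = -S/19 (U(Z, S) = S/(-1 - 3*6) = S/(-1 - 18) = S/(-19) = S*(-1/19) = -S/19)
w(z) = -2 - z/19 (w(z) = -2*1 - z/19 = -2 - z/19)
x = 5 (x = -2 - (-1)*7 = -2 - 1/19*(-133) = -2 + 7 = 5)
q(t(13, 6), -106) - x = 2 - 1*5 = 2 - 5 = -3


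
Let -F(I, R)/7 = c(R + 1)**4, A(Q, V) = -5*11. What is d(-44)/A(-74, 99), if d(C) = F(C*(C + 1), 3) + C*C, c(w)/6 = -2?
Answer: 143216/55 ≈ 2603.9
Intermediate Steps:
c(w) = -12 (c(w) = 6*(-2) = -12)
A(Q, V) = -55
F(I, R) = -145152 (F(I, R) = -7*(-12)**4 = -7*20736 = -145152)
d(C) = -145152 + C**2 (d(C) = -145152 + C*C = -145152 + C**2)
d(-44)/A(-74, 99) = (-145152 + (-44)**2)/(-55) = (-145152 + 1936)*(-1/55) = -143216*(-1/55) = 143216/55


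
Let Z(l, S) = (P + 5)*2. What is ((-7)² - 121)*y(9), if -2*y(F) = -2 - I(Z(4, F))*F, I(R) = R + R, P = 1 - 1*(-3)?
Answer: -11736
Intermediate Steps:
P = 4 (P = 1 + 3 = 4)
Z(l, S) = 18 (Z(l, S) = (4 + 5)*2 = 9*2 = 18)
I(R) = 2*R
y(F) = 1 + 18*F (y(F) = -(-2 - 2*18*F)/2 = -(-2 - 36*F)/2 = 1 + 18*F)
((-7)² - 121)*y(9) = ((-7)² - 121)*(1 + 18*9) = (49 - 121)*(1 + 162) = -72*163 = -11736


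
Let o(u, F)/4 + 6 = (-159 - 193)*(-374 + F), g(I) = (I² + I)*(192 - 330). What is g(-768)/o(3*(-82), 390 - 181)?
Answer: -3387072/9679 ≈ -349.94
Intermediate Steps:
g(I) = -138*I - 138*I² (g(I) = (I + I²)*(-138) = -138*I - 138*I²)
o(u, F) = 526568 - 1408*F (o(u, F) = -24 + 4*((-159 - 193)*(-374 + F)) = -24 + 4*(-352*(-374 + F)) = -24 + 4*(131648 - 352*F) = -24 + (526592 - 1408*F) = 526568 - 1408*F)
g(-768)/o(3*(-82), 390 - 181) = (-138*(-768)*(1 - 768))/(526568 - 1408*(390 - 181)) = (-138*(-768)*(-767))/(526568 - 1408*209) = -81289728/(526568 - 294272) = -81289728/232296 = -81289728*1/232296 = -3387072/9679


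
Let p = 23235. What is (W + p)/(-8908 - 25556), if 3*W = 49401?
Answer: -6617/5744 ≈ -1.1520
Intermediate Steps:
W = 16467 (W = (⅓)*49401 = 16467)
(W + p)/(-8908 - 25556) = (16467 + 23235)/(-8908 - 25556) = 39702/(-34464) = 39702*(-1/34464) = -6617/5744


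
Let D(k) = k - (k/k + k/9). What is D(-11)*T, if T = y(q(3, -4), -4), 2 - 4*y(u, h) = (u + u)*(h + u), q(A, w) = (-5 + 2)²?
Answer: 2134/9 ≈ 237.11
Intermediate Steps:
D(k) = -1 + 8*k/9 (D(k) = k - (1 + k*(⅑)) = k - (1 + k/9) = k + (-1 - k/9) = -1 + 8*k/9)
q(A, w) = 9 (q(A, w) = (-3)² = 9)
y(u, h) = ½ - u*(h + u)/2 (y(u, h) = ½ - (u + u)*(h + u)/4 = ½ - 2*u*(h + u)/4 = ½ - u*(h + u)/2)
T = -22 (T = ½ - ½*9² - ½*(-4)*9 = ½ - ½*81 + 18 = ½ - 81/2 + 18 = -22)
D(-11)*T = (-1 + (8/9)*(-11))*(-22) = (-1 - 88/9)*(-22) = -97/9*(-22) = 2134/9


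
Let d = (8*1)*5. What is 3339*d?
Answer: 133560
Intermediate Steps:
d = 40 (d = 8*5 = 40)
3339*d = 3339*40 = 133560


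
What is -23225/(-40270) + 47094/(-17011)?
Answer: -300278981/137006594 ≈ -2.1917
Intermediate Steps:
-23225/(-40270) + 47094/(-17011) = -23225*(-1/40270) + 47094*(-1/17011) = 4645/8054 - 47094/17011 = -300278981/137006594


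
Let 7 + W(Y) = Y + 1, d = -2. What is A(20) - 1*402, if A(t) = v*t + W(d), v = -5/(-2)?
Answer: -360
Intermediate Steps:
v = 5/2 (v = -5*(-½) = 5/2 ≈ 2.5000)
W(Y) = -6 + Y (W(Y) = -7 + (Y + 1) = -7 + (1 + Y) = -6 + Y)
A(t) = -8 + 5*t/2 (A(t) = 5*t/2 + (-6 - 2) = 5*t/2 - 8 = -8 + 5*t/2)
A(20) - 1*402 = (-8 + (5/2)*20) - 1*402 = (-8 + 50) - 402 = 42 - 402 = -360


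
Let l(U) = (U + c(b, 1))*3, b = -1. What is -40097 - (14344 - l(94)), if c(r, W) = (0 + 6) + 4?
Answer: -54129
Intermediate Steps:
c(r, W) = 10 (c(r, W) = 6 + 4 = 10)
l(U) = 30 + 3*U (l(U) = (U + 10)*3 = (10 + U)*3 = 30 + 3*U)
-40097 - (14344 - l(94)) = -40097 - (14344 - (30 + 3*94)) = -40097 - (14344 - (30 + 282)) = -40097 - (14344 - 1*312) = -40097 - (14344 - 312) = -40097 - 1*14032 = -40097 - 14032 = -54129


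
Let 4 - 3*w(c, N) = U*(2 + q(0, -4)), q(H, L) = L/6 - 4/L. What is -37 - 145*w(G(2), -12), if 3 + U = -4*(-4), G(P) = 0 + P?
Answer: 11122/9 ≈ 1235.8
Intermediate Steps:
G(P) = P
q(H, L) = -4/L + L/6 (q(H, L) = L*(⅙) - 4/L = L/6 - 4/L = -4/L + L/6)
U = 13 (U = -3 - 4*(-4) = -3 + 16 = 13)
w(c, N) = -79/9 (w(c, N) = 4/3 - 13*(2 + (-4/(-4) + (⅙)*(-4)))/3 = 4/3 - 13*(2 + (-4*(-¼) - ⅔))/3 = 4/3 - 13*(2 + (1 - ⅔))/3 = 4/3 - 13*(2 + ⅓)/3 = 4/3 - 13*7/(3*3) = 4/3 - ⅓*91/3 = 4/3 - 91/9 = -79/9)
-37 - 145*w(G(2), -12) = -37 - 145*(-79/9) = -37 + 11455/9 = 11122/9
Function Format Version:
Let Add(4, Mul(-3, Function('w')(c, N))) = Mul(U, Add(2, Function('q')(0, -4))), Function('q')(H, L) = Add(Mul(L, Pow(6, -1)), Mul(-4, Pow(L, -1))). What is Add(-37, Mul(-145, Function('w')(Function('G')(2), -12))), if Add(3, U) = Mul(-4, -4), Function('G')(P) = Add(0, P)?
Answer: Rational(11122, 9) ≈ 1235.8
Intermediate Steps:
Function('G')(P) = P
Function('q')(H, L) = Add(Mul(-4, Pow(L, -1)), Mul(Rational(1, 6), L)) (Function('q')(H, L) = Add(Mul(L, Rational(1, 6)), Mul(-4, Pow(L, -1))) = Add(Mul(Rational(1, 6), L), Mul(-4, Pow(L, -1))) = Add(Mul(-4, Pow(L, -1)), Mul(Rational(1, 6), L)))
U = 13 (U = Add(-3, Mul(-4, -4)) = Add(-3, 16) = 13)
Function('w')(c, N) = Rational(-79, 9) (Function('w')(c, N) = Add(Rational(4, 3), Mul(Rational(-1, 3), Mul(13, Add(2, Add(Mul(-4, Pow(-4, -1)), Mul(Rational(1, 6), -4)))))) = Add(Rational(4, 3), Mul(Rational(-1, 3), Mul(13, Add(2, Add(Mul(-4, Rational(-1, 4)), Rational(-2, 3)))))) = Add(Rational(4, 3), Mul(Rational(-1, 3), Mul(13, Add(2, Add(1, Rational(-2, 3)))))) = Add(Rational(4, 3), Mul(Rational(-1, 3), Mul(13, Add(2, Rational(1, 3))))) = Add(Rational(4, 3), Mul(Rational(-1, 3), Mul(13, Rational(7, 3)))) = Add(Rational(4, 3), Mul(Rational(-1, 3), Rational(91, 3))) = Add(Rational(4, 3), Rational(-91, 9)) = Rational(-79, 9))
Add(-37, Mul(-145, Function('w')(Function('G')(2), -12))) = Add(-37, Mul(-145, Rational(-79, 9))) = Add(-37, Rational(11455, 9)) = Rational(11122, 9)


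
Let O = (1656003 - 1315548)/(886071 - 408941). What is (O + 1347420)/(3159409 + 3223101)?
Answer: 128578969011/609057399260 ≈ 0.21111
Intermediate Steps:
O = 68091/95426 (O = 340455/477130 = 340455*(1/477130) = 68091/95426 ≈ 0.71355)
(O + 1347420)/(3159409 + 3223101) = (68091/95426 + 1347420)/(3159409 + 3223101) = (128578969011/95426)/6382510 = (128578969011/95426)*(1/6382510) = 128578969011/609057399260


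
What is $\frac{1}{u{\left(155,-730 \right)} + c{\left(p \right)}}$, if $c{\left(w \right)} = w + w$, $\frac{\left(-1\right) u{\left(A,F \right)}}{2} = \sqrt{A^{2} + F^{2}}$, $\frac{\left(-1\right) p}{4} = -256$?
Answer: $\frac{512}{491651} + \frac{5 \sqrt{22277}}{983302} \approx 0.0018003$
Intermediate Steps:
$p = 1024$ ($p = \left(-4\right) \left(-256\right) = 1024$)
$u{\left(A,F \right)} = - 2 \sqrt{A^{2} + F^{2}}$
$c{\left(w \right)} = 2 w$
$\frac{1}{u{\left(155,-730 \right)} + c{\left(p \right)}} = \frac{1}{- 2 \sqrt{155^{2} + \left(-730\right)^{2}} + 2 \cdot 1024} = \frac{1}{- 2 \sqrt{24025 + 532900} + 2048} = \frac{1}{- 2 \sqrt{556925} + 2048} = \frac{1}{- 2 \cdot 5 \sqrt{22277} + 2048} = \frac{1}{- 10 \sqrt{22277} + 2048} = \frac{1}{2048 - 10 \sqrt{22277}}$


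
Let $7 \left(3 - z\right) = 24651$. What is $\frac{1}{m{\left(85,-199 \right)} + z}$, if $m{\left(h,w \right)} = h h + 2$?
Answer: $\frac{7}{25959} \approx 0.00026966$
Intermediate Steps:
$z = - \frac{24630}{7}$ ($z = 3 - \frac{24651}{7} = - \frac{24630}{7} \approx -3518.6$)
$m{\left(h,w \right)} = 2 + h^{2}$ ($m{\left(h,w \right)} = h^{2} + 2 = 2 + h^{2}$)
$\frac{1}{m{\left(85,-199 \right)} + z} = \frac{1}{\left(2 + 85^{2}\right) - \frac{24630}{7}} = \frac{1}{\left(2 + 7225\right) - \frac{24630}{7}} = \frac{1}{7227 - \frac{24630}{7}} = \frac{1}{\frac{25959}{7}} = \frac{7}{25959}$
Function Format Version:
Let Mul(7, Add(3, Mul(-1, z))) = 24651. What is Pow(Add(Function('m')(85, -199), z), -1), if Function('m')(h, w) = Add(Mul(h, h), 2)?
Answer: Rational(7, 25959) ≈ 0.00026966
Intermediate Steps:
z = Rational(-24630, 7) (z = Add(3, Mul(Rational(-1, 7), 24651)) = Add(3, Rational(-24651, 7)) = Rational(-24630, 7) ≈ -3518.6)
Function('m')(h, w) = Add(2, Pow(h, 2)) (Function('m')(h, w) = Add(Pow(h, 2), 2) = Add(2, Pow(h, 2)))
Pow(Add(Function('m')(85, -199), z), -1) = Pow(Add(Add(2, Pow(85, 2)), Rational(-24630, 7)), -1) = Pow(Add(Add(2, 7225), Rational(-24630, 7)), -1) = Pow(Add(7227, Rational(-24630, 7)), -1) = Pow(Rational(25959, 7), -1) = Rational(7, 25959)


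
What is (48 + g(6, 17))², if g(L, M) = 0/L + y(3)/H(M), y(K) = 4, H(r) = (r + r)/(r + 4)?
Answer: 736164/289 ≈ 2547.3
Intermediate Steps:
H(r) = 2*r/(4 + r) (H(r) = (2*r)/(4 + r) = 2*r/(4 + r))
g(L, M) = 2*(4 + M)/M (g(L, M) = 0/L + 4/((2*M/(4 + M))) = 0 + 4*((4 + M)/(2*M)) = 0 + 2*(4 + M)/M = 2*(4 + M)/M)
(48 + g(6, 17))² = (48 + (2 + 8/17))² = (48 + 42/17)² = (858/17)² = 736164/289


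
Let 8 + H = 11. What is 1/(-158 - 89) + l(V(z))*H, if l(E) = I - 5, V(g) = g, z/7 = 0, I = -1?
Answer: -4447/247 ≈ -18.004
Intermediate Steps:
z = 0 (z = 7*0 = 0)
H = 3 (H = -8 + 11 = 3)
l(E) = -6 (l(E) = -1 - 5 = -6)
1/(-158 - 89) + l(V(z))*H = 1/(-158 - 89) - 6*3 = 1/(-247) - 18 = -1/247 - 18 = -4447/247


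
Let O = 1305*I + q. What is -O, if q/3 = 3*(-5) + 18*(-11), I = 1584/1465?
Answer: -226197/293 ≈ -772.00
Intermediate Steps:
I = 1584/1465 (I = 1584*(1/1465) = 1584/1465 ≈ 1.0812)
q = -639 (q = 3*(3*(-5) + 18*(-11)) = 3*(-15 - 198) = 3*(-213) = -639)
O = 226197/293 (O = 1305*(1584/1465) - 639 = 413424/293 - 639 = 226197/293 ≈ 772.00)
-O = -1*226197/293 = -226197/293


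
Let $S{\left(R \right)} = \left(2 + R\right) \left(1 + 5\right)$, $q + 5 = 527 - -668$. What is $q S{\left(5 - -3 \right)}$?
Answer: $71400$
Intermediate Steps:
$q = 1190$ ($q = -5 + \left(527 - -668\right) = -5 + \left(527 + 668\right) = -5 + 1195 = 1190$)
$S{\left(R \right)} = 12 + 6 R$ ($S{\left(R \right)} = \left(2 + R\right) 6 = 12 + 6 R$)
$q S{\left(5 - -3 \right)} = 1190 \left(12 + 6 \left(5 - -3\right)\right) = 1190 \left(12 + 6 \left(5 + 3\right)\right) = 1190 \left(12 + 6 \cdot 8\right) = 1190 \left(12 + 48\right) = 1190 \cdot 60 = 71400$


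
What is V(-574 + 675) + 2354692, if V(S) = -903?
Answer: 2353789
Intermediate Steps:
V(-574 + 675) + 2354692 = -903 + 2354692 = 2353789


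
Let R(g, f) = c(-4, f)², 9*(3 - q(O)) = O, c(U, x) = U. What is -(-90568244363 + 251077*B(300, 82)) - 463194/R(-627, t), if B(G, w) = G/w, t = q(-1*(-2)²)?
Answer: 29706073363187/328 ≈ 9.0567e+10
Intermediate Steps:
q(O) = 3 - O/9
t = 31/9 (t = 3 - (-1)*(-2)²/9 = 3 - (-1)*4/9 = 3 - ⅑*(-4) = 3 + 4/9 = 31/9 ≈ 3.4444)
R(g, f) = 16 (R(g, f) = (-4)² = 16)
-(-90568244363 + 251077*B(300, 82)) - 463194/R(-627, t) = -251077/(1/(300/82 - 360719)) - 463194/16 = -251077/(1/(300*(1/82) - 360719)) - 463194*1/16 = -251077/(1/(150/41 - 360719)) - 231597/8 = -251077/(1/(-14789329/41)) - 231597/8 = -251077/(-41/14789329) - 231597/8 = -251077*(-14789329/41) - 231597/8 = 3713260357333/41 - 231597/8 = 29706073363187/328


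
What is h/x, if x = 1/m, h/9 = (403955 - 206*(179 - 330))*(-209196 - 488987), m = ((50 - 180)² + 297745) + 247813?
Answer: -1537630664620793886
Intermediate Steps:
m = 562458 (m = ((-130)² + 297745) + 247813 = (16900 + 297745) + 247813 = 314645 + 247813 = 562458)
h = -2733769747467 (h = 9*((403955 - 206*(179 - 330))*(-209196 - 488987)) = 9*((403955 - 206*(-151))*(-698183)) = 9*((403955 + 31106)*(-698183)) = 9*(435061*(-698183)) = 9*(-303752194163) = -2733769747467)
x = 1/562458 ≈ 1.7779e-6
h/x = -2733769747467/1/562458 = -2733769747467*562458 = -1537630664620793886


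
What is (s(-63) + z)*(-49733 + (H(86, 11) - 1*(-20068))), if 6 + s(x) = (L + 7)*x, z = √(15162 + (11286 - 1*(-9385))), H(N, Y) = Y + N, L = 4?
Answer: 20668032 - 29568*√35833 ≈ 1.5071e+7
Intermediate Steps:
H(N, Y) = N + Y
z = √35833 (z = √(15162 + (11286 + 9385)) = √(15162 + 20671) = √35833 ≈ 189.30)
s(x) = -6 + 11*x (s(x) = -6 + (4 + 7)*x = -6 + 11*x)
(s(-63) + z)*(-49733 + (H(86, 11) - 1*(-20068))) = ((-6 + 11*(-63)) + √35833)*(-49733 + ((86 + 11) - 1*(-20068))) = ((-6 - 693) + √35833)*(-49733 + (97 + 20068)) = (-699 + √35833)*(-49733 + 20165) = (-699 + √35833)*(-29568) = 20668032 - 29568*√35833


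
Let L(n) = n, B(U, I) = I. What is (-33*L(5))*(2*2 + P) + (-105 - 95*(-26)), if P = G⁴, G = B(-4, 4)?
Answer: -40535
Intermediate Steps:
G = 4
P = 256 (P = 4⁴ = 256)
(-33*L(5))*(2*2 + P) + (-105 - 95*(-26)) = (-33*5)*(2*2 + 256) + (-105 - 95*(-26)) = -165*(4 + 256) + (-105 + 2470) = -165*260 + 2365 = -42900 + 2365 = -40535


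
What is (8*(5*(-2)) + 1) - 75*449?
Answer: -33754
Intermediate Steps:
(8*(5*(-2)) + 1) - 75*449 = (8*(-10) + 1) - 33675 = (-80 + 1) - 33675 = -79 - 33675 = -33754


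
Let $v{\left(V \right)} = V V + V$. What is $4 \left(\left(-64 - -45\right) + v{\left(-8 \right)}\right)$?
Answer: $148$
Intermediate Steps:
$v{\left(V \right)} = V + V^{2}$ ($v{\left(V \right)} = V^{2} + V = V + V^{2}$)
$4 \left(\left(-64 - -45\right) + v{\left(-8 \right)}\right) = 4 \left(\left(-64 - -45\right) - 8 \left(1 - 8\right)\right) = 4 \left(\left(-64 + 45\right) - -56\right) = 4 \left(-19 + 56\right) = 4 \cdot 37 = 148$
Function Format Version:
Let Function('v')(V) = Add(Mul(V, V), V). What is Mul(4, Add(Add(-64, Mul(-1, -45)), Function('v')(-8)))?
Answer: 148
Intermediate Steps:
Function('v')(V) = Add(V, Pow(V, 2)) (Function('v')(V) = Add(Pow(V, 2), V) = Add(V, Pow(V, 2)))
Mul(4, Add(Add(-64, Mul(-1, -45)), Function('v')(-8))) = Mul(4, Add(Add(-64, Mul(-1, -45)), Mul(-8, Add(1, -8)))) = Mul(4, Add(Add(-64, 45), Mul(-8, -7))) = Mul(4, Add(-19, 56)) = Mul(4, 37) = 148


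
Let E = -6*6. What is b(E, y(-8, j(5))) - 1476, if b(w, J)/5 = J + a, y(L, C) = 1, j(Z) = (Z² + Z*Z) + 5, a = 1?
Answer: -1466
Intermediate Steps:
j(Z) = 5 + 2*Z² (j(Z) = (Z² + Z²) + 5 = 2*Z² + 5 = 5 + 2*Z²)
E = -36
b(w, J) = 5 + 5*J (b(w, J) = 5*(J + 1) = 5*(1 + J) = 5 + 5*J)
b(E, y(-8, j(5))) - 1476 = (5 + 5*1) - 1476 = (5 + 5) - 1476 = 10 - 1476 = -1466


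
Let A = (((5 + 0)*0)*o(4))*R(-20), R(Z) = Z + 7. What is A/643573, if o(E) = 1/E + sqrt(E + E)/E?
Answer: 0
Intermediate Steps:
o(E) = 1/E + sqrt(2)/sqrt(E) (o(E) = 1/E + sqrt(2*E)/E = 1/E + (sqrt(2)*sqrt(E))/E = 1/E + sqrt(2)/sqrt(E))
R(Z) = 7 + Z
A = 0 (A = (((5 + 0)*0)*(1/4 + sqrt(2)/sqrt(4)))*(7 - 20) = ((5*0)*(1/4 + sqrt(2)*(1/2)))*(-13) = (0*(1/4 + sqrt(2)/2))*(-13) = 0*(-13) = 0)
A/643573 = 0/643573 = 0*(1/643573) = 0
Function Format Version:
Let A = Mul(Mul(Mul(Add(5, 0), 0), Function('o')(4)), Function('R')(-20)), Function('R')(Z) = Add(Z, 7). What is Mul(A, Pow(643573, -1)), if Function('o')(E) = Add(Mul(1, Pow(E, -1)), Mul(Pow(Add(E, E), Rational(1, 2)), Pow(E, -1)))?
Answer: 0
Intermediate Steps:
Function('o')(E) = Add(Pow(E, -1), Mul(Pow(2, Rational(1, 2)), Pow(E, Rational(-1, 2)))) (Function('o')(E) = Add(Pow(E, -1), Mul(Pow(Mul(2, E), Rational(1, 2)), Pow(E, -1))) = Add(Pow(E, -1), Mul(Mul(Pow(2, Rational(1, 2)), Pow(E, Rational(1, 2))), Pow(E, -1))) = Add(Pow(E, -1), Mul(Pow(2, Rational(1, 2)), Pow(E, Rational(-1, 2)))))
Function('R')(Z) = Add(7, Z)
A = 0 (A = Mul(Mul(Mul(Add(5, 0), 0), Add(Pow(4, -1), Mul(Pow(2, Rational(1, 2)), Pow(4, Rational(-1, 2))))), Add(7, -20)) = Mul(Mul(Mul(5, 0), Add(Rational(1, 4), Mul(Pow(2, Rational(1, 2)), Rational(1, 2)))), -13) = Mul(Mul(0, Add(Rational(1, 4), Mul(Rational(1, 2), Pow(2, Rational(1, 2))))), -13) = Mul(0, -13) = 0)
Mul(A, Pow(643573, -1)) = Mul(0, Pow(643573, -1)) = Mul(0, Rational(1, 643573)) = 0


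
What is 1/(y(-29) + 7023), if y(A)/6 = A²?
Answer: 1/12069 ≈ 8.2857e-5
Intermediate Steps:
y(A) = 6*A²
1/(y(-29) + 7023) = 1/(6*(-29)² + 7023) = 1/(6*841 + 7023) = 1/(5046 + 7023) = 1/12069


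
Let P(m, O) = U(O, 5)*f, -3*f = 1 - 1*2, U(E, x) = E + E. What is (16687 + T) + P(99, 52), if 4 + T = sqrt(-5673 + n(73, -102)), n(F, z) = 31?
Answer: 50153/3 + I*sqrt(5642) ≈ 16718.0 + 75.113*I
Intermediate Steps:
U(E, x) = 2*E
f = 1/3 (f = -(1 - 1*2)/3 = -(1 - 2)/3 = -1/3*(-1) = 1/3 ≈ 0.33333)
P(m, O) = 2*O/3 (P(m, O) = (2*O)*(1/3) = 2*O/3)
T = -4 + I*sqrt(5642) (T = -4 + sqrt(-5673 + 31) = -4 + sqrt(-5642) = -4 + I*sqrt(5642) ≈ -4.0 + 75.113*I)
(16687 + T) + P(99, 52) = (16687 + (-4 + I*sqrt(5642))) + (2/3)*52 = (16683 + I*sqrt(5642)) + 104/3 = 50153/3 + I*sqrt(5642)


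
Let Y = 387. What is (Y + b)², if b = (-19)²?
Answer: 559504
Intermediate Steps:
b = 361
(Y + b)² = (387 + 361)² = 748² = 559504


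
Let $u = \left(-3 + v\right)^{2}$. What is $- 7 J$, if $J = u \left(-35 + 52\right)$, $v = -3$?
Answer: $-4284$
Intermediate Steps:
$u = 36$ ($u = \left(-3 - 3\right)^{2} = \left(-6\right)^{2} = 36$)
$J = 612$ ($J = 36 \left(-35 + 52\right) = 36 \cdot 17 = 612$)
$- 7 J = \left(-7\right) 612 = -4284$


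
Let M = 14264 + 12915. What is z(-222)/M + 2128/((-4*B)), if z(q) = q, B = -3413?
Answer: 13701542/92761927 ≈ 0.14771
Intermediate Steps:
M = 27179
z(-222)/M + 2128/((-4*B)) = -222/27179 + 2128/((-4*(-3413))) = -222*1/27179 + 2128/13652 = -222/27179 + 2128*(1/13652) = -222/27179 + 532/3413 = 13701542/92761927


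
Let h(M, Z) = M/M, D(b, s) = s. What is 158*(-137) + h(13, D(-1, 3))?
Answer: -21645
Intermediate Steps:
h(M, Z) = 1
158*(-137) + h(13, D(-1, 3)) = 158*(-137) + 1 = -21646 + 1 = -21645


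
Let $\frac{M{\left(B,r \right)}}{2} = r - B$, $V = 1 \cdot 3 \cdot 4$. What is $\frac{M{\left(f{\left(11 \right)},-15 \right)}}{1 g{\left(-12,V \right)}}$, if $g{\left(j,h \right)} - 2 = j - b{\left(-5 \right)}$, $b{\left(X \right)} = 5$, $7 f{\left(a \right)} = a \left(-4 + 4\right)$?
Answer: $2$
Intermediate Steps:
$f{\left(a \right)} = 0$ ($f{\left(a \right)} = \frac{a \left(-4 + 4\right)}{7} = \frac{a 0}{7} = \frac{1}{7} \cdot 0 = 0$)
$V = 12$ ($V = 3 \cdot 4 = 12$)
$g{\left(j,h \right)} = -3 + j$ ($g{\left(j,h \right)} = 2 + \left(j - 5\right) = 2 + \left(-5 + j\right) = -3 + j$)
$M{\left(B,r \right)} = - 2 B + 2 r$ ($M{\left(B,r \right)} = 2 \left(r - B\right) = - 2 B + 2 r$)
$\frac{M{\left(f{\left(11 \right)},-15 \right)}}{1 g{\left(-12,V \right)}} = \frac{\left(-2\right) 0 + 2 \left(-15\right)}{1 \left(-3 - 12\right)} = \frac{0 - 30}{1 \left(-15\right)} = - \frac{30}{-15} = \left(-30\right) \left(- \frac{1}{15}\right) = 2$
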